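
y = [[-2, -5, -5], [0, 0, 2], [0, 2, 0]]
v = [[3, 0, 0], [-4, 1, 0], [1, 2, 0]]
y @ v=[[9, -15, 0], [2, 4, 0], [-8, 2, 0]]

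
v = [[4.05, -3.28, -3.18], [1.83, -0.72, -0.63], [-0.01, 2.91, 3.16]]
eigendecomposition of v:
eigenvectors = [[-0.81+0.00j, (-0.81-0j), (0.06+0j)], [(-0.33+0.11j), -0.33-0.11j, 0.73+0.00j], [0.14+0.44j, (0.14-0.44j), -0.68+0.00j]]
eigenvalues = [(3.24+2.2j), (3.24-2.2j), (0.02+0j)]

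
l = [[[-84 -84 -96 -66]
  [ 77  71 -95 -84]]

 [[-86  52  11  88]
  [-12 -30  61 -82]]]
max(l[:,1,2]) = 61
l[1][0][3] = 88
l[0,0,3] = -66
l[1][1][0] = -12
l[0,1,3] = -84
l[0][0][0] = -84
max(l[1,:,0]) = -12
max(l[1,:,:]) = 88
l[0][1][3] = -84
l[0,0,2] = -96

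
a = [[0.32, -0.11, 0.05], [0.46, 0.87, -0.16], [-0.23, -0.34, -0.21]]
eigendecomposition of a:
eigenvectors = [[-0.24, 0.70, -0.05], [0.93, -0.70, 0.16], [-0.26, 0.12, 0.99]]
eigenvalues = [0.79, 0.44, -0.25]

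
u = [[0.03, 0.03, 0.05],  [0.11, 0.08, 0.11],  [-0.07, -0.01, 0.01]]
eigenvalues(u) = [0j, (0.06+0.03j), (0.06-0.03j)]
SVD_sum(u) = [[0.04,0.03,0.04], [0.12,0.08,0.1], [-0.03,-0.02,-0.03]] + [[-0.01, 0.0, 0.01], [-0.01, 0.00, 0.01], [-0.04, 0.01, 0.04]] + [[0.00, -0.00, 0.00],[-0.0, 0.00, -0.0],[-0.00, 0.00, -0.00]]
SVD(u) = [[-0.33, -0.29, 0.90],[-0.91, -0.14, -0.38],[0.23, -0.95, -0.22]] @ diag([0.19120789942822847, 0.05862559804274817, 0.0016057553906522295]) @ [[-0.66, -0.45, -0.6],  [0.72, -0.18, -0.67],  [0.19, -0.88, 0.44]]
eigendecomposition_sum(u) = [[-0j, (-0+0j), -0.00+0.00j], [-0.01+0.00j, -0j, 0.00-0.00j], [0.00-0.00j, (-0+0j), -0.00+0.00j]] + [[(0.01+0.02j), 0.02-0.02j, 0.03-0.04j], [(0.06+0.04j), 0.04-0.07j, (0.05-0.15j)], [-0.04-0.01j, (-0+0.04j), (0.01+0.08j)]] + [[0.01-0.02j, (0.02+0.02j), 0.03+0.04j], [(0.06-0.04j), 0.04+0.07j, (0.05+0.15j)], [-0.04+0.01j, (-0-0.04j), 0.01-0.08j]]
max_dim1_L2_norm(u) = 0.17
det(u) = 0.00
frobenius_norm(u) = 0.20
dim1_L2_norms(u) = [0.07, 0.17, 0.07]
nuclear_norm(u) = 0.25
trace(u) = 0.12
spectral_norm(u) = 0.19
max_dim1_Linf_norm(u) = 0.11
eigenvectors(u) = [[(0.16+0j), -0.24-0.06j, (-0.24+0.06j)], [(-0.88+0j), -0.86+0.00j, (-0.86-0j)], [(0.44+0j), (0.41-0.18j), (0.41+0.18j)]]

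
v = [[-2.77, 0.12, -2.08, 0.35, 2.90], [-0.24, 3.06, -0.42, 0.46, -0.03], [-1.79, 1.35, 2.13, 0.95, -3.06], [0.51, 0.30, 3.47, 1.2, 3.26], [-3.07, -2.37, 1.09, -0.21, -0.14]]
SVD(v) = [[0.65, -0.33, 0.23, -0.53, -0.36], [-0.12, 0.01, -0.28, -0.7, 0.64], [-0.60, 0.3, 0.43, -0.44, -0.42], [0.43, 0.9, -0.10, -0.05, -0.03], [0.14, 0.05, 0.82, 0.14, 0.53]] @ diag([5.425892550804063, 4.83579221760914, 4.757096121657883, 3.9148289038021242, 0.3963013985628939]) @ [[-0.17, -0.24, -0.17, 0.02, 0.94], [0.14, 0.11, 0.92, 0.26, 0.22], [-0.82, -0.47, 0.23, 0.01, -0.22], [0.51, -0.81, 0.11, -0.26, -0.09], [-0.12, 0.25, 0.22, -0.93, 0.10]]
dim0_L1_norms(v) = [8.38, 7.2, 9.19, 3.17, 9.39]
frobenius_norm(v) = 9.54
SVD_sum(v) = [[-0.59, -0.84, -0.61, 0.06, 3.32], [0.11, 0.15, 0.11, -0.01, -0.60], [0.54, 0.77, 0.56, -0.05, -3.06], [-0.39, -0.55, -0.40, 0.04, 2.19], [-0.13, -0.18, -0.13, 0.01, 0.71]] + [[-0.22, -0.18, -1.45, -0.4, -0.34],[0.00, 0.00, 0.03, 0.01, 0.01],[0.20, 0.16, 1.33, 0.37, 0.32],[0.61, 0.49, 4.01, 1.11, 0.95],[0.03, 0.03, 0.21, 0.06, 0.05]] + [[-0.91, -0.52, 0.26, 0.02, -0.25], [1.08, 0.62, -0.30, -0.02, 0.29], [-1.67, -0.95, 0.47, 0.03, -0.45], [0.38, 0.22, -0.11, -0.01, 0.10], [-3.23, -1.83, 0.90, 0.06, -0.87]] + [[-1.06, 1.69, -0.24, 0.54, 0.18],[-1.4, 2.23, -0.31, 0.72, 0.24],[-0.89, 1.40, -0.20, 0.45, 0.15],[-0.1, 0.15, -0.02, 0.05, 0.02],[0.28, -0.44, 0.06, -0.14, -0.05]] + [[0.02, -0.04, -0.03, 0.13, -0.01], [-0.03, 0.06, 0.06, -0.24, 0.03], [0.02, -0.04, -0.04, 0.15, -0.02], [0.00, -0.0, -0.0, 0.01, -0.0], [-0.03, 0.05, 0.05, -0.2, 0.02]]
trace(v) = 3.48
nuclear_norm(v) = 19.33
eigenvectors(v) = [[(-0.46+0j), (-0.3+0.06j), (-0.3-0.06j), (0.1+0j), 0.11+0.00j], [(-0.1+0j), (0.08+0.06j), 0.08-0.06j, -0.19+0.00j, (-0.29+0j)], [-0.45+0.00j, (0.29-0.25j), (0.29+0.25j), -0.55+0.00j, (0.05+0j)], [(0.68+0j), -0.74+0.00j, (-0.74-0j), -0.80+0.00j, 0.94+0.00j], [-0.34+0.00j, -0.11-0.43j, -0.11+0.43j, (-0.07+0j), 0.11+0.00j]]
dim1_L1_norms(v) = [8.22, 4.21, 9.28, 8.74, 6.88]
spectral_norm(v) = 5.43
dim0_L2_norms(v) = [4.54, 4.11, 4.72, 1.65, 5.33]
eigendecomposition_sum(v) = [[(-1.96+0j), 0.41+0.00j, -1.07-0.00j, 0.37+0.00j, (0.41+0j)],  [(-0.42+0j), (0.09+0j), -0.23-0.00j, 0.08+0.00j, (0.09+0j)],  [(-1.91+0j), (0.4+0j), (-1.04-0j), 0.36+0.00j, (0.4+0j)],  [2.87-0.00j, (-0.6-0j), (1.56+0j), (-0.54-0j), -0.60-0.00j],  [(-1.44+0j), 0.30+0.00j, (-0.79-0j), (0.27+0j), (0.3+0j)]] + [[-0.47+0.56j, (0.46+0.9j), (-0.51-0.55j), (0.07+0.22j), 1.32+0.14j], [0.24-0.02j, 0.11-0.32j, (-0.01+0.25j), 0.04-0.07j, (-0.27-0.35j)], [0.16-0.90j, -1.05-0.69j, (0.89+0.28j), -0.22-0.20j, -1.51+0.67j], [-1.37+1.12j, (0.66+2.35j), (-0.95-1.54j), 0.07+0.56j, (3.06+0.95j)], [-0.84-0.62j, -1.25+0.72j, 0.74-0.77j, -0.31+0.12j, -0.10+1.89j]] + [[(-0.47-0.56j), (0.46-0.9j), -0.51+0.55j, 0.07-0.22j, (1.32-0.14j)], [(0.24+0.02j), (0.11+0.32j), (-0.01-0.25j), 0.04+0.07j, (-0.27+0.35j)], [0.16+0.90j, (-1.05+0.69j), (0.89-0.28j), -0.22+0.20j, (-1.51-0.67j)], [(-1.37-1.12j), (0.66-2.35j), -0.95+1.54j, 0.07-0.56j, 3.06-0.95j], [-0.84+0.62j, (-1.25-0.72j), 0.74+0.77j, -0.31-0.12j, (-0.1-1.89j)]] + [[0.04+0.00j, (-0.59+0j), (-0.22-0j), (-0.18+0j), 0.06-0.00j], [(-0.08-0j), 1.15-0.00j, 0.44+0.00j, 0.35-0.00j, (-0.11+0j)], [-0.23-0.00j, 3.35-0.00j, (1.27+0j), (1.02-0j), (-0.33+0j)], [(-0.33-0j), 4.85-0.00j, 1.84+0.00j, (1.47-0j), (-0.48+0j)], [(-0.03-0j), (0.43-0j), (0.16+0j), 0.13-0.00j, -0.04+0.00j]] + [[(0.09-0j), -0.62+0.00j, 0.23+0.00j, 0.02-0.00j, (-0.21-0j)], [-0.22+0.00j, (1.61-0j), -0.60-0.00j, -0.04+0.00j, (0.54+0j)], [0.04-0.00j, (-0.29+0j), (0.11+0j), (0.01-0j), (-0.1-0j)], [0.73-0.00j, (-5.28+0j), 1.97+0.00j, (0.13-0j), -1.78-0.00j], [0.08-0.00j, -0.60+0.00j, 0.22+0.00j, 0.01-0.00j, (-0.2-0j)]]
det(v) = -193.65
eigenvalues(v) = [(-3.15+0j), (0.5+2.98j), (0.5-2.98j), (3.89+0j), (1.73+0j)]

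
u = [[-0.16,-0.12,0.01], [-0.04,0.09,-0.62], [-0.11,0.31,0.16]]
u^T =[[-0.16,  -0.04,  -0.11], [-0.12,  0.09,  0.31], [0.01,  -0.62,  0.16]]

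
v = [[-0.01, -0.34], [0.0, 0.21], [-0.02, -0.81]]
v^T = [[-0.01, 0.00, -0.02], [-0.34, 0.21, -0.81]]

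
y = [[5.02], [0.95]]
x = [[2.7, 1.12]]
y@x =[[13.55, 5.62], [2.56, 1.06]]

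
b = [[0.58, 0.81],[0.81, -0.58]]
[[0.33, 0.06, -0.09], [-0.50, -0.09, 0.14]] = b @ [[-0.22,-0.04,0.06], [0.56,0.10,-0.15]]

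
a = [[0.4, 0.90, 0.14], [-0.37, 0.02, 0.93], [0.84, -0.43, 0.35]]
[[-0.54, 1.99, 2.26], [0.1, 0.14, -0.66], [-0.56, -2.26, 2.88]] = a@[[-0.72, -1.12, 3.56], [-0.25, 2.77, 0.82], [-0.17, -0.36, 0.69]]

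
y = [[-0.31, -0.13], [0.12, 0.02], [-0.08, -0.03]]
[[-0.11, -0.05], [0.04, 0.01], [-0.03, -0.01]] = y @ [[0.34, 0.07], [0.07, 0.21]]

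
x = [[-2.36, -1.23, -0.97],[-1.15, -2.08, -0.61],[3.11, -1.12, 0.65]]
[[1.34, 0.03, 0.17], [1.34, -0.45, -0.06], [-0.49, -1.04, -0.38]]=x @ [[-0.32, -0.31, -0.01],[-0.46, 0.28, 0.13],[-0.02, 0.37, -0.32]]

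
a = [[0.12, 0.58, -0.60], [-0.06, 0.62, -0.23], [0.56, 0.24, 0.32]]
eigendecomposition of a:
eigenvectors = [[0.00+0.66j, -0.66j, (-0.2+0j)], [0.05+0.25j, (0.05-0.25j), (0.66+0j)], [(0.71+0j), (0.71-0j), 0.73+0.00j]]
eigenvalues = [(0.34+0.6j), (0.34-0.6j), (0.39+0j)]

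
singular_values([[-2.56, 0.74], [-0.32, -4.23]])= [4.3, 2.58]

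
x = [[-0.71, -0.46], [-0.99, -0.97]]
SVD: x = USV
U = [[-0.52, -0.86], [-0.86, 0.52]]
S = [1.62, 0.14]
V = [[0.75,0.66], [0.66,-0.75]]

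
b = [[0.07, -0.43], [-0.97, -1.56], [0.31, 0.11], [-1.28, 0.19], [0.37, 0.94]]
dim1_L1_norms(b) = [0.5, 2.53, 0.42, 1.47, 1.31]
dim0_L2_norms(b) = [1.68, 1.88]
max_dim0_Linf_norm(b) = 1.56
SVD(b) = [[0.13, -0.26], [0.83, -0.18], [-0.13, -0.14], [0.3, 0.91], [-0.44, 0.24]] @ diag([2.201466981830845, 1.2333057722676037]) @ [[-0.62, -0.78],[-0.78, 0.62]]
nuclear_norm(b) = 3.43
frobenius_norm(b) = 2.52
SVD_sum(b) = [[-0.18, -0.23], [-1.14, -1.43], [0.17, 0.22], [-0.41, -0.51], [0.6, 0.75]] + [[0.25, -0.2], [0.17, -0.13], [0.14, -0.11], [-0.87, 0.7], [-0.23, 0.19]]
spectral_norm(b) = 2.20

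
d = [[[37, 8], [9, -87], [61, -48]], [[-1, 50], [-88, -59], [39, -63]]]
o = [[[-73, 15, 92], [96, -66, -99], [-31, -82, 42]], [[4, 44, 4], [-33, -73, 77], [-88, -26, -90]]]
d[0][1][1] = -87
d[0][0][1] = 8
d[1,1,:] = [-88, -59]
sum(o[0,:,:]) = -106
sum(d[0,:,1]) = -127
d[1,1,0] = -88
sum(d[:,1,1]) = -146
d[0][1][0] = 9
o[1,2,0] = -88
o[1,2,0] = -88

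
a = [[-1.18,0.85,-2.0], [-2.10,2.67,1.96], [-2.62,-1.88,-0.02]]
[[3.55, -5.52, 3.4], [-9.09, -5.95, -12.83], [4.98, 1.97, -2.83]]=a@[[-0.44, 0.94, 1.83], [-2.01, -2.37, -1.01], [-2.37, 1.20, -3.21]]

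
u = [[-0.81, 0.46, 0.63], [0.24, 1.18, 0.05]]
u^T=[[-0.81, 0.24], [0.46, 1.18], [0.63, 0.05]]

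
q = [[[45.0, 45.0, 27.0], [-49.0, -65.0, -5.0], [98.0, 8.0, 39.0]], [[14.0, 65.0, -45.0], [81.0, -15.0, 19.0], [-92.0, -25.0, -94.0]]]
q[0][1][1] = -65.0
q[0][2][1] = 8.0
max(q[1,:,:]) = 81.0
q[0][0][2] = 27.0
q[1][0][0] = 14.0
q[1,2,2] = -94.0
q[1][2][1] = -25.0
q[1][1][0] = 81.0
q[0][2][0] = 98.0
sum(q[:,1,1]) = -80.0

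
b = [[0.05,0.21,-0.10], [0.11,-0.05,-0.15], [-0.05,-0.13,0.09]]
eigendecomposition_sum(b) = [[0.09, 0.11, -0.14], [0.06, 0.08, -0.10], [-0.07, -0.09, 0.11]] + [[0.0, 0.00, 0.0], [0.00, 0.0, 0.00], [0.0, 0.0, 0.0]] + [[-0.04,0.1,0.04], [0.05,-0.13,-0.05], [0.02,-0.04,-0.02]]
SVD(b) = [[-0.78, 0.31, 0.54], [-0.29, -0.95, 0.13], [0.56, -0.05, 0.83]] @ diag([0.29685307242645753, 0.18187373583147706, 0.00044452859802777484]) @ [[-0.33,  -0.75,  0.58], [-0.47,  0.66,  0.58], [0.82,  0.08,  0.57]]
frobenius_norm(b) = 0.35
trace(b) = 0.09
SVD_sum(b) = [[0.08, 0.17, -0.13], [0.03, 0.06, -0.05], [-0.05, -0.12, 0.1]] + [[-0.03, 0.04, 0.03], [0.08, -0.11, -0.1], [0.00, -0.01, -0.01]] + [[0.0, 0.0, 0.0], [0.0, 0.00, 0.00], [0.0, 0.00, 0.00]]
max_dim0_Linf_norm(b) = 0.21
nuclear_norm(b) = 0.48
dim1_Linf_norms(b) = [0.21, 0.15, 0.13]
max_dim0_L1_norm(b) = 0.39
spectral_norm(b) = 0.30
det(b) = -0.00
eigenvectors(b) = [[-0.69, -0.82, -0.58], [-0.48, -0.08, 0.77], [0.53, -0.57, 0.26]]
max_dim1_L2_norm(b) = 0.24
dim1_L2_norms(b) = [0.24, 0.19, 0.17]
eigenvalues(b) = [0.27, 0.0, -0.18]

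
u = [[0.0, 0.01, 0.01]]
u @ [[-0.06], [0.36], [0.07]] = [[0.00]]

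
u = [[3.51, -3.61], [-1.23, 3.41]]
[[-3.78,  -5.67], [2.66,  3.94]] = u @ [[-0.44, -0.68],[0.62, 0.91]]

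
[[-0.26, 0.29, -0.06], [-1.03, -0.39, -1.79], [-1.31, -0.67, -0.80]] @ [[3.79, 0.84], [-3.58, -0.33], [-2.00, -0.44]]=[[-1.90, -0.29],[1.07, 0.05],[-0.97, -0.53]]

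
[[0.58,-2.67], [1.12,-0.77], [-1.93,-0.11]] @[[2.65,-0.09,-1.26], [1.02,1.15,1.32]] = [[-1.19, -3.12, -4.26], [2.18, -0.99, -2.43], [-5.23, 0.05, 2.29]]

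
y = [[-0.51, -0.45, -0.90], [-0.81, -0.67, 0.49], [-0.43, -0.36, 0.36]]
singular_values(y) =[1.38, 1.08, 0.0]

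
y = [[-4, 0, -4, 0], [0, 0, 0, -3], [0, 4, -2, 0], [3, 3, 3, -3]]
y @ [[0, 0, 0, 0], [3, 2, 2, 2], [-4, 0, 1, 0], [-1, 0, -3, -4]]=[[16, 0, -4, 0], [3, 0, 9, 12], [20, 8, 6, 8], [0, 6, 18, 18]]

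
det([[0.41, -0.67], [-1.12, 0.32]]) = -0.619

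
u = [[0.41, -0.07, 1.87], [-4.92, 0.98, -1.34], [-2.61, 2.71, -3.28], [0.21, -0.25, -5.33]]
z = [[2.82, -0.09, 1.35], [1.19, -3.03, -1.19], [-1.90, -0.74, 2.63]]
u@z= [[-2.48, -1.21, 5.55], [-10.16, -1.53, -11.33], [2.1, -5.55, -15.37], [10.42, 4.68, -13.44]]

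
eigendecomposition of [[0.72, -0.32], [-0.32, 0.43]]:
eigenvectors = [[0.84, 0.54], [-0.54, 0.84]]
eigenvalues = [0.93, 0.22]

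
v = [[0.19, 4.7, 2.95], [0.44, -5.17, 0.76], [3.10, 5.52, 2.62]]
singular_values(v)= [9.57, 3.22, 1.84]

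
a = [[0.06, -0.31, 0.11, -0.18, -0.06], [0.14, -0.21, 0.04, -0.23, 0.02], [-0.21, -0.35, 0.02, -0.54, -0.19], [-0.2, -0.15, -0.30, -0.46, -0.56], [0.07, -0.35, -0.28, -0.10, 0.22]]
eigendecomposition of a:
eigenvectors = [[0.14+0.00j, -0.56+0.00j, (-0.56-0j), (0.04+0.05j), (0.04-0.05j)], [0.17+0.00j, (-0.18+0.51j), (-0.18-0.51j), (-0.09+0.27j), (-0.09-0.27j)], [(0.57+0j), (0.01-0.21j), 0.01+0.21j, 0.03+0.36j, 0.03-0.36j], [0.75+0.00j, (0.32-0.4j), (0.32+0.4j), (0.42-0.36j), 0.42+0.36j], [(0.25+0j), (-0.2+0.21j), -0.20-0.21j, (-0.69+0j), (-0.69-0j)]]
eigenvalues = [(-0.94+0j), (0.04+0.22j), (0.04-0.22j), (0.25+0.23j), (0.25-0.23j)]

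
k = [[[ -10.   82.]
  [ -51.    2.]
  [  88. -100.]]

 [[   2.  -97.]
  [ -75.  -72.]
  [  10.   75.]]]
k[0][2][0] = 88.0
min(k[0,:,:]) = -100.0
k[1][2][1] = 75.0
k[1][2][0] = 10.0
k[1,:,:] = [[2.0, -97.0], [-75.0, -72.0], [10.0, 75.0]]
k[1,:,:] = [[2.0, -97.0], [-75.0, -72.0], [10.0, 75.0]]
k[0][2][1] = -100.0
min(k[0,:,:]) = -100.0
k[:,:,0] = [[-10.0, -51.0, 88.0], [2.0, -75.0, 10.0]]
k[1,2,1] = 75.0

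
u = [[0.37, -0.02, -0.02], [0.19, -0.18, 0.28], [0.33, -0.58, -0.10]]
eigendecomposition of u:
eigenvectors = [[(0.91+0j),(-0.03-0j),-0.03+0.00j],  [(0.4+0j),-0.07+0.57j,-0.07-0.57j],  [(0.15+0j),-0.82+0.00j,-0.82-0.00j]]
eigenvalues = [(0.36+0j), (-0.13+0.41j), (-0.13-0.41j)]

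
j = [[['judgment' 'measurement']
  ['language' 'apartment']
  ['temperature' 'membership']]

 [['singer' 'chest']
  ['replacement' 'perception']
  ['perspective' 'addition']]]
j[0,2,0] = 'temperature'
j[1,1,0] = 'replacement'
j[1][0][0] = 'singer'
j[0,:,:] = [['judgment', 'measurement'], ['language', 'apartment'], ['temperature', 'membership']]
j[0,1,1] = 'apartment'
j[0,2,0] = 'temperature'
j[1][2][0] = 'perspective'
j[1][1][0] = 'replacement'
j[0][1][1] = 'apartment'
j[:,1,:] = [['language', 'apartment'], ['replacement', 'perception']]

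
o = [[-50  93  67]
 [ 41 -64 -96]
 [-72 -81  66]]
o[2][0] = -72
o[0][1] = 93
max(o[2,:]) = 66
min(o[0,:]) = -50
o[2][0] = -72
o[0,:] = [-50, 93, 67]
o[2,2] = 66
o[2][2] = 66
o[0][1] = 93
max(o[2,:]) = 66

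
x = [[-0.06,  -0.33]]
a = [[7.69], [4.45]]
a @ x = [[-0.46, -2.54], [-0.27, -1.47]]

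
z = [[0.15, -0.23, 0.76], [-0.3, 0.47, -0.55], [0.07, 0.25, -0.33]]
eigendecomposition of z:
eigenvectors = [[-0.80+0.00j, (-0.14-0.29j), -0.14+0.29j], [(0.1+0j), (0.89+0j), (0.89-0j)], [0.59+0.00j, (0.3-0.1j), 0.30+0.10j]]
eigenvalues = [(-0.38+0j), (0.34+0.16j), (0.34-0.16j)]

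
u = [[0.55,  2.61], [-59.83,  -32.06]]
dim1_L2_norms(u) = [2.67, 67.88]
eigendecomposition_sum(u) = [[-6.75, -0.66], [15.08, 1.47]] + [[7.3,3.27],[-74.91,-33.53]]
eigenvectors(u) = [[0.41, -0.1], [-0.91, 1.0]]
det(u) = 138.52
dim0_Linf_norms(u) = [59.83, 32.06]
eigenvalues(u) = [-5.28, -26.23]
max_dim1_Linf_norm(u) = 59.83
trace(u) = -31.51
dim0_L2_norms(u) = [59.83, 32.17]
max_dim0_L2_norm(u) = 59.83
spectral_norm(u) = 67.90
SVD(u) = [[-0.03, 1.00], [1.00, 0.03]] @ diag([67.9001110083939, 2.040104175718885]) @ [[-0.88,-0.47],  [-0.47,0.88]]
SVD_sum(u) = [[1.51, 0.81], [-59.81, -32.11]] + [[-0.96, 1.80], [-0.02, 0.05]]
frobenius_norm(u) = 67.93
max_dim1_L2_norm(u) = 67.88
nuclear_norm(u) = 69.94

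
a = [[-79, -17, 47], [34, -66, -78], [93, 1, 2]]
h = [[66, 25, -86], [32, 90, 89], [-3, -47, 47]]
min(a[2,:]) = 1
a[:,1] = [-17, -66, 1]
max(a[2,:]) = 93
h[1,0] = 32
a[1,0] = 34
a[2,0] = 93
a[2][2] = 2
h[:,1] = [25, 90, -47]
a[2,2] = 2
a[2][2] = 2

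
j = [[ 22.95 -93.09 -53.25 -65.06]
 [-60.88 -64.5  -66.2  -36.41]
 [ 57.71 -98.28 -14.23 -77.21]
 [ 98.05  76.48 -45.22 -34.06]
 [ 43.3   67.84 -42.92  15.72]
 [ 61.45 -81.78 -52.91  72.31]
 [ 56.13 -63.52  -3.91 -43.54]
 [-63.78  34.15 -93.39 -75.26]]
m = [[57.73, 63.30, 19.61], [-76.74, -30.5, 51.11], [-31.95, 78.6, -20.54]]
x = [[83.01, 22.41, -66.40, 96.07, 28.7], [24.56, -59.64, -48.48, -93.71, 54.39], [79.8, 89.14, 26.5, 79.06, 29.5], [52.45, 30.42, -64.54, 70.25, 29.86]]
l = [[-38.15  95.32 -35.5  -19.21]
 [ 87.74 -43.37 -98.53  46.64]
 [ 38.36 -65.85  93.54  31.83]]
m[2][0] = -31.95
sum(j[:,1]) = -222.7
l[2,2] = 93.54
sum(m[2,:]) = 26.109999999999992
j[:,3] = [-65.06, -36.41, -77.21, -34.06, 15.72, 72.31, -43.54, -75.26]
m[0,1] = 63.3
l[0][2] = -35.5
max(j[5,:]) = 72.31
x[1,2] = -48.48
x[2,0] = 79.8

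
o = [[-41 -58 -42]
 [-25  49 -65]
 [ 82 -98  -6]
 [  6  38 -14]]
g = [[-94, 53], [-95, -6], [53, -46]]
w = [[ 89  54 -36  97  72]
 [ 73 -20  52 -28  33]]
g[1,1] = -6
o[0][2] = -42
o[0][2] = -42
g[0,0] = -94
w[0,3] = 97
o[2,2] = -6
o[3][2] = -14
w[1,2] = 52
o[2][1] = -98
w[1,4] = 33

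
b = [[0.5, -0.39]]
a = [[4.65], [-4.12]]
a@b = [[2.33,-1.81], [-2.06,1.61]]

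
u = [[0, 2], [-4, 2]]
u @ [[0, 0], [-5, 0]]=[[-10, 0], [-10, 0]]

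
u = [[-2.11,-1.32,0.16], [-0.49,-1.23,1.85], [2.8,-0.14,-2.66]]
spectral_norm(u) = 4.59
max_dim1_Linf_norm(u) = 2.8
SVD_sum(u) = [[-1.41,  -0.39,  1.24], [-1.33,  -0.36,  1.17], [2.76,  0.75,  -2.43]] + [[-0.71, -0.93, -1.09], [0.15, 0.19, 0.23], [-0.29, -0.38, -0.45]] + [[0.01, -0.01, 0.0], [0.69, -1.06, 0.45], [0.33, -0.51, 0.22]]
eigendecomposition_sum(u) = [[-1.52-0.00j,-0.65+0.00j,0.98+0.00j], [-2.00-0.00j,-0.85+0.00j,(1.29+0j)], [(2.72+0j),(1.15-0j),(-1.76-0j)]] + [[(-0.29+0.45j), -0.34-0.38j, -0.41-0.03j], [0.75+0.00j, (-0.19+0.69j), (0.28+0.5j)], [(0.04+0.7j), -0.65-0.14j, (-0.45+0.29j)]] + [[(-0.29-0.45j), -0.34+0.38j, (-0.41+0.03j)], [0.75-0.00j, (-0.19-0.69j), (0.28-0.5j)], [0.04-0.70j, -0.65+0.14j, (-0.45-0.29j)]]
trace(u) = -6.00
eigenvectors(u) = [[-0.41+0.00j, -0.25+0.39j, (-0.25-0.39j)], [-0.54+0.00j, (0.65+0j), (0.65-0j)], [0.73+0.00j, (0.04+0.6j), (0.04-0.6j)]]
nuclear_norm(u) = 7.83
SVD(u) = [[-0.42,0.91,0.01], [-0.39,-0.19,0.9], [0.82,0.37,0.44]] @ diag([4.58541570221704, 1.7542622447339862, 1.4924231352275041]) @ [[0.73, 0.2, -0.65],[-0.44, -0.58, -0.68],[0.51, -0.79, 0.34]]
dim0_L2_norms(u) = [3.54, 1.81, 3.24]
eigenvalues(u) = [(-4.13+0j), (-0.94+1.43j), (-0.94-1.43j)]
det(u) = -12.01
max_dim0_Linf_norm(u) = 2.8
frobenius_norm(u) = 5.13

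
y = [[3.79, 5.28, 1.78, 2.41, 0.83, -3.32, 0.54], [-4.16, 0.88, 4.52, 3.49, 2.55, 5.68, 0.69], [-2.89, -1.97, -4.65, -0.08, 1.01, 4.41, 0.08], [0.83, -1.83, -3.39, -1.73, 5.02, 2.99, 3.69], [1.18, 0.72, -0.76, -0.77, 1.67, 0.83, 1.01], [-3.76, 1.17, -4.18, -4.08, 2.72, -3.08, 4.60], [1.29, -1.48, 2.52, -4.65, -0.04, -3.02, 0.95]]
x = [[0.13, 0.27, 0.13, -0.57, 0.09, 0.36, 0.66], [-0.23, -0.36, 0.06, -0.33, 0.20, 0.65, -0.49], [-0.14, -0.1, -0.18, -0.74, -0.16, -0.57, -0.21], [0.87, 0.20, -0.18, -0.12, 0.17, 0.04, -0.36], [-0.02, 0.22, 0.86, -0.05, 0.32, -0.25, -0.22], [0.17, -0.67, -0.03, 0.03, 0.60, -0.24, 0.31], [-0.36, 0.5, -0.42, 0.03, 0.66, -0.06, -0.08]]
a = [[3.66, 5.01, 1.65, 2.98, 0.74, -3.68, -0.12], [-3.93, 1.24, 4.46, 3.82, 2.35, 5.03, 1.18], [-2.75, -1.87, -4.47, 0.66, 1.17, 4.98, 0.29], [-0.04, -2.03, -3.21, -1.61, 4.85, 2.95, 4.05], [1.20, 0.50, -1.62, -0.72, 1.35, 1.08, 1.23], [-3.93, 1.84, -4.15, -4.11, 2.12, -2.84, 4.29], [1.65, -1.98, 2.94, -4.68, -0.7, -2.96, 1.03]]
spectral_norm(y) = 12.40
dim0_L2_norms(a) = [7.48, 6.47, 9.02, 8.11, 6.15, 9.5, 6.23]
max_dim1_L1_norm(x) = 2.32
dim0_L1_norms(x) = [1.92, 2.32, 1.86, 1.87, 2.2, 2.17, 2.33]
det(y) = -4542.28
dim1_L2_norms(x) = [1.0, 1.0, 1.0, 1.0, 1.0, 1.0, 1.0]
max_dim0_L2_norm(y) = 9.54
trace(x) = -0.53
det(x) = -1.01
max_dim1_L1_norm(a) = 23.28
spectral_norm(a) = 12.70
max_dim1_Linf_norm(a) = 5.03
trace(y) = -2.17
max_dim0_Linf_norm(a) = 5.03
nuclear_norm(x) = 7.01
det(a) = -2416.37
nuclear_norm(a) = 44.33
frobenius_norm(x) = 2.65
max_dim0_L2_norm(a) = 9.5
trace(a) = -1.64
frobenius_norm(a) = 20.30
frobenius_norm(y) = 20.27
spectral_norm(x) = 1.01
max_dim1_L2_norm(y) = 9.48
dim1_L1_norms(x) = [2.21, 2.32, 2.1, 1.94, 1.94, 2.05, 2.11]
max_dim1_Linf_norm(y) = 5.68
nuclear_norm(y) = 44.33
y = a + x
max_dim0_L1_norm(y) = 23.33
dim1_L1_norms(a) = [17.84, 22.01, 16.19, 18.74, 7.7, 23.28, 15.94]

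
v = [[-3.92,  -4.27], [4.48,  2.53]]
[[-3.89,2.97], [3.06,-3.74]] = v @ [[0.35, -0.92], [0.59, 0.15]]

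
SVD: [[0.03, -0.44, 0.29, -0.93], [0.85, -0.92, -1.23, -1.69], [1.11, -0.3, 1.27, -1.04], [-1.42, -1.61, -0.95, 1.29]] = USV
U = [[-0.21,0.21,-0.36,0.88], [-0.36,0.87,0.30,-0.17], [-0.54,-0.06,-0.73,-0.42], [0.73,0.45,-0.5,-0.13]]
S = [3.24, 2.42, 1.3, 0.49]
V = [[-0.60, -0.18, -0.31, 0.72], [0.02, -0.66, -0.62, -0.42], [0.11, 0.70, -0.71, -0.04], [-0.79, 0.22, 0.12, -0.56]]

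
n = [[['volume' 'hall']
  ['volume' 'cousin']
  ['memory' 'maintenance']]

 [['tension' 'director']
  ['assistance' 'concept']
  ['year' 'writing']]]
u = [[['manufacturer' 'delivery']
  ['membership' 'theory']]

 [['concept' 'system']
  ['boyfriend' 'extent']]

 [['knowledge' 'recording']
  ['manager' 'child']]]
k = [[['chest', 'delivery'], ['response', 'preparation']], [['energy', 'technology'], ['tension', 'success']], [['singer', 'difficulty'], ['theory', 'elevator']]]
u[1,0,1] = 'system'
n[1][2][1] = 'writing'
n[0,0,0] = 'volume'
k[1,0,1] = 'technology'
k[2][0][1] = 'difficulty'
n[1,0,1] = 'director'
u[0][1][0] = 'membership'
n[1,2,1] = 'writing'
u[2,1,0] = 'manager'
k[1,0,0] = 'energy'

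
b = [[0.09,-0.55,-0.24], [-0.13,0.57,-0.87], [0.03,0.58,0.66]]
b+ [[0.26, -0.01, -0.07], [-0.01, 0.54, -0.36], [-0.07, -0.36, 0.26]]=[[0.35, -0.56, -0.31], [-0.14, 1.11, -1.23], [-0.04, 0.22, 0.92]]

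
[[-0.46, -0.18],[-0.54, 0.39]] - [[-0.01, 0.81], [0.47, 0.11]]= [[-0.45, -0.99], [-1.01, 0.28]]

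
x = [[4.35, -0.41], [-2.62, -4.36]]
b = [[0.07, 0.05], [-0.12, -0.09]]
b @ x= [[0.17,-0.25], [-0.29,0.44]]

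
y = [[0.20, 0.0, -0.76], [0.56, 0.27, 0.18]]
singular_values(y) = [0.79, 0.64]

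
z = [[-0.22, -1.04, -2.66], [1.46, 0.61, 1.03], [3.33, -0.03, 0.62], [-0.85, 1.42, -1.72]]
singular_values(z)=[4.3, 2.68, 1.81]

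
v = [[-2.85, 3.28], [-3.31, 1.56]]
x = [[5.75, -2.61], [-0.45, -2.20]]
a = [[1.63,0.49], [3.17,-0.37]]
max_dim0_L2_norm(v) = 4.37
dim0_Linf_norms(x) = [5.75, 2.61]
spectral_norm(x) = 6.34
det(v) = 6.41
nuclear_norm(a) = 4.17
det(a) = -2.16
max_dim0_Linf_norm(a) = 3.17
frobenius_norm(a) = 3.62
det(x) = -13.82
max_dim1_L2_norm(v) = 4.35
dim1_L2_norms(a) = [1.7, 3.19]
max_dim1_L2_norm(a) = 3.19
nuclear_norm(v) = 6.72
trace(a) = 1.26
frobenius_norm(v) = 5.68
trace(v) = -1.29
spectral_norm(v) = 5.56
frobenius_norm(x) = 6.70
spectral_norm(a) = 3.57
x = v @ a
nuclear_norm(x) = 8.52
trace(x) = 3.55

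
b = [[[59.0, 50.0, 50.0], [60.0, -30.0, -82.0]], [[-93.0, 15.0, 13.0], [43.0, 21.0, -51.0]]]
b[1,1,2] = -51.0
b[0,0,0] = 59.0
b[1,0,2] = 13.0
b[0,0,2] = 50.0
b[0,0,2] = 50.0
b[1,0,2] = 13.0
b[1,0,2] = 13.0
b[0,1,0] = 60.0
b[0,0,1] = 50.0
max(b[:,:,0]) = 60.0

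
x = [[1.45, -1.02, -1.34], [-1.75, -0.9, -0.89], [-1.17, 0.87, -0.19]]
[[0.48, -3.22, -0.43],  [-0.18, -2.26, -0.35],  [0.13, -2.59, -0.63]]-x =[[-0.97,-2.2,0.91],[1.57,-1.36,0.54],[1.3,-3.46,-0.44]]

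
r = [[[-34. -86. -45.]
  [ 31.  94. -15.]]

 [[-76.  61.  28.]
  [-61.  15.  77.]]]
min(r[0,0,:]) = -86.0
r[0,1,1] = 94.0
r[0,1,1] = 94.0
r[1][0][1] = 61.0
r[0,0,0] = -34.0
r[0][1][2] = -15.0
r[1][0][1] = 61.0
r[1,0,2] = 28.0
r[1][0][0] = -76.0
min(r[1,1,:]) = -61.0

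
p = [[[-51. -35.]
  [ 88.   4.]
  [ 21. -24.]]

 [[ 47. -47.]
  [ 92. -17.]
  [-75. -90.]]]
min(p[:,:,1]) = -90.0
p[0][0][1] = -35.0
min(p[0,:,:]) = -51.0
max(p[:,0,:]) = 47.0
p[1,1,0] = 92.0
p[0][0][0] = -51.0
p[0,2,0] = 21.0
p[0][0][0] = -51.0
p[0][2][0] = 21.0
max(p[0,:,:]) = 88.0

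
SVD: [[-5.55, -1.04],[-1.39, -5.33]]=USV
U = [[-0.73, -0.69], [-0.69, 0.73]]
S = [6.66, 4.22]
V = [[0.75, 0.66],[0.66, -0.75]]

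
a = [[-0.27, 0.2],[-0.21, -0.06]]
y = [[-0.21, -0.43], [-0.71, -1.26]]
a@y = [[-0.09,-0.14],[0.09,0.17]]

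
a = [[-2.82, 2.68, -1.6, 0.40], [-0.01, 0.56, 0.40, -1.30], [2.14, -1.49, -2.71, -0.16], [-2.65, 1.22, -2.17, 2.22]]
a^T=[[-2.82, -0.01, 2.14, -2.65],  [2.68, 0.56, -1.49, 1.22],  [-1.60, 0.4, -2.71, -2.17],  [0.40, -1.30, -0.16, 2.22]]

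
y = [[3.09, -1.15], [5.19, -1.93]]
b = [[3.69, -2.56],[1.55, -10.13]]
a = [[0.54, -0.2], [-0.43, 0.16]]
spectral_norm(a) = 0.74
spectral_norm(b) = 10.75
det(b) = -33.41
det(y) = 0.00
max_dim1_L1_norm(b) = 11.68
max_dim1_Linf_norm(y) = 5.19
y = b @ a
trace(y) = 1.16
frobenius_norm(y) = 6.44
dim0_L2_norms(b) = [4.0, 10.45]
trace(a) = 0.70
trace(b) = -6.44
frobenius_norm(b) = 11.19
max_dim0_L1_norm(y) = 8.28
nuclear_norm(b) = 13.86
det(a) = 0.00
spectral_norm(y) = 6.44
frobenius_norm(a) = 0.74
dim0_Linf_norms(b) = [3.69, 10.13]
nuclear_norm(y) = 6.45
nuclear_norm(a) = 0.74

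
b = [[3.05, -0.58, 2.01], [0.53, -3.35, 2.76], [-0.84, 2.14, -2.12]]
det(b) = 0.963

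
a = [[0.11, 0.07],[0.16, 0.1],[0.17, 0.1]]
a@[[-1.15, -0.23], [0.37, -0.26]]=[[-0.1, -0.04], [-0.15, -0.06], [-0.16, -0.07]]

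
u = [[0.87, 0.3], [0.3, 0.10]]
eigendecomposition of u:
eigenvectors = [[0.95, -0.32], [0.32, 0.95]]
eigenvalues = [0.97, -0.0]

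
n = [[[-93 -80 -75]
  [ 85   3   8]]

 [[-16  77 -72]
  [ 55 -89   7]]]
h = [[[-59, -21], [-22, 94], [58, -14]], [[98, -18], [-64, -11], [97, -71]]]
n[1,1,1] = -89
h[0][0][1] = -21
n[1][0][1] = 77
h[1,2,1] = -71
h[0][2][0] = 58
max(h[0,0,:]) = -21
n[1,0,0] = -16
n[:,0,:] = [[-93, -80, -75], [-16, 77, -72]]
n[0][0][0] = -93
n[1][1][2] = 7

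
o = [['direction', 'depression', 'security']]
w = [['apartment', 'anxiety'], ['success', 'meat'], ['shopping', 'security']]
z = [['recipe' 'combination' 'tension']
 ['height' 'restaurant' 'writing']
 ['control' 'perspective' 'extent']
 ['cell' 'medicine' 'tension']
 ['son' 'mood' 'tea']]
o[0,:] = ['direction', 'depression', 'security']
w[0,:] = ['apartment', 'anxiety']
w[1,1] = 'meat'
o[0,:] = ['direction', 'depression', 'security']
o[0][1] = 'depression'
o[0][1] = 'depression'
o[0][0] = 'direction'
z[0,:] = ['recipe', 'combination', 'tension']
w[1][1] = 'meat'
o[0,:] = ['direction', 'depression', 'security']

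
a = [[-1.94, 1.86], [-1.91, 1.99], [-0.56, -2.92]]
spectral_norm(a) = 4.35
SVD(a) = [[-0.58, 0.40], [-0.61, 0.36], [0.54, 0.84]] @ diag([4.350104482325398, 2.178988525176873]) @ [[0.46, -0.89],[-0.89, -0.46]]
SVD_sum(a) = [[-1.17,2.26],[-1.21,2.35],[1.07,-2.08]] + [[-0.77,-0.4], [-0.7,-0.36], [-1.63,-0.84]]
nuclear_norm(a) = 6.53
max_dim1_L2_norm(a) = 2.97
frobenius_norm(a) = 4.87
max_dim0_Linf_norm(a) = 2.92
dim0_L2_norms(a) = [2.78, 3.99]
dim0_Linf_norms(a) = [1.94, 2.92]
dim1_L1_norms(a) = [3.8, 3.9, 3.48]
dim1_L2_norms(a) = [2.69, 2.76, 2.97]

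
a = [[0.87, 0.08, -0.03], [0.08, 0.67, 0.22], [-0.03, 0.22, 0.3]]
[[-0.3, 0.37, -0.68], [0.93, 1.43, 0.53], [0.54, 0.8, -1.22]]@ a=[[-0.21,0.07,-0.11], [0.91,1.15,0.45], [0.57,0.31,-0.21]]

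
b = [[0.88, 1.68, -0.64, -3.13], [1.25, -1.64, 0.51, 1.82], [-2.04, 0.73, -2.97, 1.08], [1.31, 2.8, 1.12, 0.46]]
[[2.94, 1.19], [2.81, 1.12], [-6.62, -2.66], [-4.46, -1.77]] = b @ [[1.77, 0.71], [-2.13, -0.85], [-0.08, -0.03], [-1.57, -0.63]]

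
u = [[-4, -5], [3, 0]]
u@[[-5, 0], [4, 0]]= [[0, 0], [-15, 0]]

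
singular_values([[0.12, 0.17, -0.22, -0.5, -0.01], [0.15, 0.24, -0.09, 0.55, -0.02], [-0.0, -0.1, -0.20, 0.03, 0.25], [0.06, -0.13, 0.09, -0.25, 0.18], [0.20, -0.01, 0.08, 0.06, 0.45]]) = [0.8, 0.58, 0.43, 0.25, 0.04]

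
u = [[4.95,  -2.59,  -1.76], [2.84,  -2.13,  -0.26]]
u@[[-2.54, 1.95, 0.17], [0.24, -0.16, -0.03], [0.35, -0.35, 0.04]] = [[-13.81, 10.68, 0.85], [-7.82, 5.97, 0.54]]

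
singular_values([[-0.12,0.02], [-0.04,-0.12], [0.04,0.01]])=[0.14, 0.11]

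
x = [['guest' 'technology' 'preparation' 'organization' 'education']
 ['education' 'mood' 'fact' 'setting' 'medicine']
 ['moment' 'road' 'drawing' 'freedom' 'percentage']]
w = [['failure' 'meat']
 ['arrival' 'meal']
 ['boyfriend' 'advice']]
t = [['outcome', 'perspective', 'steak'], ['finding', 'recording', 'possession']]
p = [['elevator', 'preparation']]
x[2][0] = 'moment'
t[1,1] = 'recording'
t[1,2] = 'possession'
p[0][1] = 'preparation'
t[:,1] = ['perspective', 'recording']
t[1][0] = 'finding'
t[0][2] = 'steak'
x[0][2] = 'preparation'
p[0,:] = ['elevator', 'preparation']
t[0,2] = 'steak'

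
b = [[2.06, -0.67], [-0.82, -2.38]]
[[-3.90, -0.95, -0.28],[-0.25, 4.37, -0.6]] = b@[[-1.67, -0.95, -0.05], [0.68, -1.51, 0.27]]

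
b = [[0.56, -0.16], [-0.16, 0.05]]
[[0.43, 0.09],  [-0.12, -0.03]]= b @[[0.68,0.12], [-0.32,-0.12]]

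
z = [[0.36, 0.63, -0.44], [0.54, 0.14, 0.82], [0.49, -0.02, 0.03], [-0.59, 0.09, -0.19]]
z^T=[[0.36, 0.54, 0.49, -0.59], [0.63, 0.14, -0.02, 0.09], [-0.44, 0.82, 0.03, -0.19]]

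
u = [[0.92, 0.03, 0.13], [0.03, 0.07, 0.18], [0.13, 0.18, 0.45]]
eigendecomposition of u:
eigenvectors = [[0.96,0.29,-0.02], [0.09,-0.37,-0.93], [0.28,-0.89,0.38]]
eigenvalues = [0.96, 0.48, -0.0]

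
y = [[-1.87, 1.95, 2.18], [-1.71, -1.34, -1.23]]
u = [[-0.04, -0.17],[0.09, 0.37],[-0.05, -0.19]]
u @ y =[[0.37, 0.15, 0.12], [-0.8, -0.32, -0.26], [0.42, 0.16, 0.12]]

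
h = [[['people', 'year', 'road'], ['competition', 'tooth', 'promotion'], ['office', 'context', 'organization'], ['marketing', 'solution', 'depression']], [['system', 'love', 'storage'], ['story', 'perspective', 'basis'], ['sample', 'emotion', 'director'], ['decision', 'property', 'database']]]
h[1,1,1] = 'perspective'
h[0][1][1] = 'tooth'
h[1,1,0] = 'story'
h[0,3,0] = 'marketing'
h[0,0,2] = 'road'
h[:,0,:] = [['people', 'year', 'road'], ['system', 'love', 'storage']]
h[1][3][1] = 'property'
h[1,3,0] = 'decision'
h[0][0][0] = 'people'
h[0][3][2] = 'depression'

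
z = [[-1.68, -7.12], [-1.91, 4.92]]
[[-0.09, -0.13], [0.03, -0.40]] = z @ [[0.01,0.16], [0.01,-0.02]]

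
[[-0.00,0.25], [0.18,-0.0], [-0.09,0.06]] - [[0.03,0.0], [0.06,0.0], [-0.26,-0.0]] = [[-0.03, 0.25], [0.12, -0.00], [0.17, 0.06]]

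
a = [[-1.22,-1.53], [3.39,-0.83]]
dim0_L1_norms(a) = [4.61, 2.36]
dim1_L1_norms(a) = [2.75, 4.22]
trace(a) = -2.05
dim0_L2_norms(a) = [3.6, 1.74]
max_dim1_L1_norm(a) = 4.22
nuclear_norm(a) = 5.33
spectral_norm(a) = 3.62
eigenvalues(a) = [(-1.02+2.27j), (-1.02-2.27j)]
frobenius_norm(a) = 4.00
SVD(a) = [[-0.30, 0.96], [0.96, 0.3]] @ diag([3.6152236578827113, 1.714776342117289]) @ [[1.0, -0.09],  [-0.09, -1.0]]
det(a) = 6.20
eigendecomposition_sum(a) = [[-0.61+1.09j, -0.77-0.35j], [1.69+0.77j, (-0.42+1.18j)]] + [[(-0.61-1.09j), -0.77+0.35j], [(1.69-0.77j), (-0.42-1.18j)]]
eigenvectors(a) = [[(0.05-0.56j), 0.05+0.56j], [(-0.83+0j), -0.83-0.00j]]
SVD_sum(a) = [[-1.07, 0.10], [3.44, -0.32]] + [[-0.15, -1.63],[-0.05, -0.51]]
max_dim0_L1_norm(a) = 4.61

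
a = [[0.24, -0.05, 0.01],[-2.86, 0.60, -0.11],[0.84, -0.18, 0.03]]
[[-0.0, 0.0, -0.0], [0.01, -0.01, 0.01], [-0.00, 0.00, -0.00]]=a @ [[-0.14, -0.14, 0.08], [-0.54, -0.56, 0.32], [0.62, 0.67, -0.41]]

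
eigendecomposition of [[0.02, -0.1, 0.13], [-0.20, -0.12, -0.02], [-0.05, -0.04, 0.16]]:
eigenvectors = [[0.34+0.00j, 0.74+0.00j, 0.74-0.00j], [(0.93+0j), -0.60+0.06j, (-0.6-0.06j)], [(0.15+0j), (0.15+0.24j), 0.15-0.24j]]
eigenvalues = [(-0.2+0j), (0.13+0.03j), (0.13-0.03j)]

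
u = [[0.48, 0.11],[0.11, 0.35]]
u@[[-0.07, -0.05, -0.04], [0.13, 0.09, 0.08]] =[[-0.02, -0.01, -0.01], [0.04, 0.03, 0.02]]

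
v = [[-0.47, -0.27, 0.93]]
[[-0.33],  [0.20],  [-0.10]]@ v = [[0.16, 0.09, -0.31],  [-0.09, -0.05, 0.19],  [0.05, 0.03, -0.09]]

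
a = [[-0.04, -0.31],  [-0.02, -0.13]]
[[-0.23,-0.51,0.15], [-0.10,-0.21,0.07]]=a@[[-0.47, 0.04, -1.73], [0.81, 1.64, -0.27]]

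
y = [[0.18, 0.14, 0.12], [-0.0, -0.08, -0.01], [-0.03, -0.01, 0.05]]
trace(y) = 0.15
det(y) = -0.00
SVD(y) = [[-0.98, 0.19, 0.03], [0.20, 0.95, 0.23], [0.01, 0.23, -0.97]] @ diag([0.2624430240602496, 0.06377743686766721, 0.05878858451010662]) @ [[-0.67, -0.58, -0.45], [0.43, -0.81, 0.40], [0.6, -0.07, -0.8]]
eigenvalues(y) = [0.14, 0.09, -0.08]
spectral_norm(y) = 0.26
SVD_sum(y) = [[0.17, 0.15, 0.12], [-0.03, -0.03, -0.02], [-0.00, -0.00, -0.0]] + [[0.01, -0.01, 0.00], [0.03, -0.05, 0.02], [0.01, -0.01, 0.01]] + [[0.00,  -0.00,  -0.0], [0.01,  -0.00,  -0.01], [-0.03,  0.0,  0.05]]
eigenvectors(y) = [[0.95, 0.77, 0.46],  [0.01, 0.04, -0.89],  [-0.31, -0.64, 0.04]]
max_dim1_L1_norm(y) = 0.44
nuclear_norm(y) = 0.39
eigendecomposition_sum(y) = [[0.23, 0.13, 0.29],[0.00, 0.0, 0.00],[-0.08, -0.04, -0.09]] + [[-0.05, -0.04, -0.17], [-0.0, -0.0, -0.01], [0.05, 0.03, 0.14]] + [[0.00,  0.04,  0.0], [-0.00,  -0.08,  -0.01], [0.00,  0.00,  0.00]]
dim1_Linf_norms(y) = [0.18, 0.08, 0.05]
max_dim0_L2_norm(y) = 0.18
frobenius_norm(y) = 0.28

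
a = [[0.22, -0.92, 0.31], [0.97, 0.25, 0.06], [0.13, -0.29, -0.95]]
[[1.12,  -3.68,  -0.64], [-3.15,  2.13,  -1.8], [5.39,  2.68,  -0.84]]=a@[[-2.07, 1.6, -1.99], [-3.37, 3.18, 0.39], [-4.93, -3.57, 0.49]]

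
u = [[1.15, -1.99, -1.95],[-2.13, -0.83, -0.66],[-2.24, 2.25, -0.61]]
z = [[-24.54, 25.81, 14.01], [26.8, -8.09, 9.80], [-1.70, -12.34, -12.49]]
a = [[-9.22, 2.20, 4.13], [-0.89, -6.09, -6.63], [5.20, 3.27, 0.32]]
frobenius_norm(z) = 51.53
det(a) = -138.37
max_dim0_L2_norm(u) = 3.3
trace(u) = -0.29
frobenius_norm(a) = 15.05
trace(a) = -14.99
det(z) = -2063.81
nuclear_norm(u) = 8.08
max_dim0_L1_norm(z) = 53.04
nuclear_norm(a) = 22.37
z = a @ u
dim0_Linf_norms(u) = [2.24, 2.25, 1.95]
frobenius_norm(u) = 5.02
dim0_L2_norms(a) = [10.62, 7.25, 7.82]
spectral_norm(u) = 4.02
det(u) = 14.90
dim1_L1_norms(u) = [5.09, 3.62, 5.1]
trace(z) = -45.12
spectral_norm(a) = 11.56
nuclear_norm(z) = 71.87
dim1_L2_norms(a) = [10.34, 9.05, 6.15]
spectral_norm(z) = 45.01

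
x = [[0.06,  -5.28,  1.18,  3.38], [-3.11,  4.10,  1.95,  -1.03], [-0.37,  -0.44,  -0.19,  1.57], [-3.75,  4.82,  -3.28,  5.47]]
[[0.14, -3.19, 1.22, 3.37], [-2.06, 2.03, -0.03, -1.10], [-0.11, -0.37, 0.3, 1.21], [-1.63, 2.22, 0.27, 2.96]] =x @ [[0.61, 0.01, -0.07, 0.07], [0.01, 0.52, -0.09, -0.1], [-0.07, -0.09, 0.15, 0.17], [0.07, -0.1, 0.17, 0.78]]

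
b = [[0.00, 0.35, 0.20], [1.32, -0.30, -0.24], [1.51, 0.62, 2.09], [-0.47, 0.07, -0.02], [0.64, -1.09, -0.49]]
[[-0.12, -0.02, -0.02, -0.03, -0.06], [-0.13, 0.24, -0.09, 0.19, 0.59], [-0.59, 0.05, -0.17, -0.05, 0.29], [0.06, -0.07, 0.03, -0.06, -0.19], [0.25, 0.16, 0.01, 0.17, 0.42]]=b @ [[-0.18, 0.16, -0.08, 0.12, 0.4],[-0.31, -0.01, -0.05, -0.04, -0.10],[-0.06, -0.09, -0.01, -0.10, -0.12]]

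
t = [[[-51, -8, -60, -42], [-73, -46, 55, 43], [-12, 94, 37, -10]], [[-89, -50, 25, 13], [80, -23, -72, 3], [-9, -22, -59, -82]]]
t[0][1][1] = -46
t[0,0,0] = -51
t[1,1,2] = -72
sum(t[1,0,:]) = -101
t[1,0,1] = -50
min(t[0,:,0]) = -73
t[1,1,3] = 3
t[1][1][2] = -72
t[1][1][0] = 80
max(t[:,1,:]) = 80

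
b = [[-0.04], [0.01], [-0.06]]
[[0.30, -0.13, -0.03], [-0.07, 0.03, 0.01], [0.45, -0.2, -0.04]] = b @ [[-7.45, 3.25, 0.7]]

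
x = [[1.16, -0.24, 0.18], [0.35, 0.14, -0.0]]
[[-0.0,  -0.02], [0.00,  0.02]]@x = [[-0.01, -0.0, 0.0], [0.01, 0.0, 0.00]]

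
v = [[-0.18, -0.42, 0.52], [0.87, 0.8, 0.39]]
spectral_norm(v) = 1.27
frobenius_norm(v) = 1.42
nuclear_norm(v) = 1.91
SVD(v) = [[-0.25, 0.97], [0.97, 0.25]] @ diag([1.273758270563855, 0.6369771331611338]) @ [[0.70, 0.69, 0.2],[0.06, -0.33, 0.94]]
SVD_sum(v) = [[-0.22, -0.22, -0.06], [0.86, 0.85, 0.24]] + [[0.04, -0.20, 0.58], [0.01, -0.05, 0.15]]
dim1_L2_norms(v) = [0.69, 1.24]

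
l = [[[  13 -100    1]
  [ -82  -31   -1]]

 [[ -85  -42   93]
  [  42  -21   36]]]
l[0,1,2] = -1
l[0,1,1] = -31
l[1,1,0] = 42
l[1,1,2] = 36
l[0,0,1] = -100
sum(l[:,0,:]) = -120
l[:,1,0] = [-82, 42]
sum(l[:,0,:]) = -120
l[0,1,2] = -1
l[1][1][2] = 36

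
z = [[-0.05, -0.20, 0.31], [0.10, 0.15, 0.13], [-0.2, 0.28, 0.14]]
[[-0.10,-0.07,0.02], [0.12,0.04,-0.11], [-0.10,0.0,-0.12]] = z@[[0.82,0.21,-0.17], [0.24,0.19,-0.42], [-0.02,-0.07,-0.23]]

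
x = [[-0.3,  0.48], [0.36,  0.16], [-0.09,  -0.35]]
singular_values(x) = [0.63, 0.46]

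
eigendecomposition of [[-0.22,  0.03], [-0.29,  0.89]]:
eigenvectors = [[-0.97, -0.03], [-0.25, -1.00]]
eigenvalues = [-0.21, 0.88]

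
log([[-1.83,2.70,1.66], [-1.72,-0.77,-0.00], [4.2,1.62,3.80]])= [[-0.41, 3.32, 0.68], [-2.51, 2.74, 0.66], [2.36, -2.34, 0.83]]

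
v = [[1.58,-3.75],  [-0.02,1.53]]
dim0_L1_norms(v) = [1.6, 5.28]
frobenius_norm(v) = 4.35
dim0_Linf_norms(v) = [1.58, 3.75]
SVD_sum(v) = [[1.41, -3.81], [-0.5, 1.35]] + [[0.17, 0.06], [0.48, 0.18]]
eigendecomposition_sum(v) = [[1.00, -12.48], [-0.07, 0.83]] + [[0.58, 8.73], [0.05, 0.7]]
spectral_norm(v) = 4.31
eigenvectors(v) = [[1.00, 1.0], [-0.07, 0.08]]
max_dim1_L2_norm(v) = 4.07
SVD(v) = [[-0.94, 0.33], [0.33, 0.94]] @ diag([4.313385287521484, 0.5430537371137479]) @ [[-0.35, 0.94], [0.94, 0.35]]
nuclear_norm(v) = 4.86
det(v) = 2.34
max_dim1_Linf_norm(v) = 3.75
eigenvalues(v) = [1.83, 1.28]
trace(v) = 3.11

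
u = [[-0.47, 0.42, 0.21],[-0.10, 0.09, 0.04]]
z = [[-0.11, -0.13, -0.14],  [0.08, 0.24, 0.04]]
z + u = [[-0.58,0.29,0.07],  [-0.02,0.33,0.08]]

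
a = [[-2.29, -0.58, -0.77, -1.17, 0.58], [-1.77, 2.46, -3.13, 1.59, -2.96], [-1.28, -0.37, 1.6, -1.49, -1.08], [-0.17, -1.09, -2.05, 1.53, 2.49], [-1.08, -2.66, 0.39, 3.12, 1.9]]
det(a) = -24.05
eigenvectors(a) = [[(-0.01+0.04j),(-0.01-0.04j),-0.67+0.00j,-0.27+0.00j,-0.06+0.00j], [0.10-0.40j,(0.1+0.4j),(-0.55+0j),0.72+0.00j,(0.71+0j)], [(-0.41+0.1j),-0.41-0.10j,(-0.34+0j),0.36+0.00j,0.23+0.00j], [(0.59+0j),(0.59-0j),(-0.13+0j),(0.13+0j),(-0.13+0j)], [0.52+0.17j,(0.52-0.17j),(-0.33+0j),0.50+0.00j,(0.65+0j)]]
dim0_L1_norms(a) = [6.59, 7.16, 7.94, 8.9, 9.01]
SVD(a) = [[0.01,0.08,-0.76,-0.49,-0.42], [-0.65,0.72,-0.11,0.21,0.07], [-0.12,-0.34,-0.58,0.26,0.68], [0.4,0.47,0.08,-0.53,0.57], [0.63,0.38,-0.26,0.61,-0.15]] @ diag([6.049183741179833, 5.268756167524946, 3.2491142625148504, 2.579405882558354, 0.09003507516156917]) @ [[0.09, -0.61, 0.21, 0.28, 0.7], [-0.28, 0.06, -0.7, 0.65, 0.03], [0.91, 0.31, -0.08, 0.27, 0.06], [-0.05, -0.13, 0.57, 0.62, -0.52], [0.3, -0.72, -0.38, -0.18, -0.47]]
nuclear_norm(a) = 17.24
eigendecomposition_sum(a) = [[-0.01+0.00j, (-0.13-0.09j), 0.16+0.00j, -0.03+0.06j, 0.08+0.11j],[(0.06-0.05j), 1.50+0.77j, -1.65+0.12j, (0.27-0.71j), (-0.99-1.04j)],[(-0.07-0.03j), (-0.05-1.71j), 0.93+1.41j, -0.76+0.11j, (-0.43+1.39j)],[(0.09+0.07j), (-0.53+2.36j), -0.77-2.26j, (1.08+0.12j), (1.08-1.75j)],[0.06+0.08j, -1.13+1.95j, (-0.05-2.22j), 0.93+0.41j, (1.45-1.25j)]] + [[(-0.01-0j), -0.13+0.09j, (0.16-0j), (-0.03-0.06j), 0.08-0.11j], [0.06+0.05j, (1.5-0.77j), (-1.65-0.12j), 0.27+0.71j, (-0.99+1.04j)], [(-0.07+0.03j), (-0.05+1.71j), 0.93-1.41j, (-0.76-0.11j), (-0.43-1.39j)], [(0.09-0.07j), (-0.53-2.36j), -0.77+2.26j, 1.08-0.12j, 1.08+1.75j], [0.06-0.08j, (-1.13-1.95j), (-0.05+2.22j), (0.93-0.41j), 1.45+1.25j]] + [[-2.24+0.00j, (-0.35-0j), (-1.07+0j), (-1.01+0j), (0.33+0j)], [-1.82+0.00j, (-0.28-0j), (-0.87+0j), (-0.82+0j), (0.27+0j)], [(-1.14+0j), (-0.18-0j), -0.54+0.00j, (-0.52+0j), (0.17+0j)], [(-0.43+0j), (-0.07-0j), -0.20+0.00j, -0.19+0.00j, 0.06+0.00j], [(-1.1+0j), (-0.17-0j), -0.52+0.00j, -0.50+0.00j, (0.16+0j)]] + [[-0.06-0.00j, 0.01+0.00j, 0.11-0.00j, (0.1-0j), (-0.03-0j)], [0.17+0.00j, (-0.02-0j), (-0.28+0j), (-0.26+0j), 0.09+0.00j], [0.09+0.00j, -0.01-0.00j, -0.14+0.00j, -0.13+0.00j, 0.04+0.00j], [(0.03+0j), (-0-0j), -0.05+0.00j, (-0.05+0j), 0.02+0.00j], [0.12+0.00j, -0.02-0.00j, (-0.2+0j), (-0.18+0j), 0.06+0.00j]] + [[(0.02+0j), (0.02-0j), (-0.12+0j), (-0.19+0j), 0.12-0.00j], [(-0.24-0j), (-0.23+0j), (1.33-0j), (2.13-0j), (-1.34+0j)], [-0.08-0.00j, (-0.07+0j), (0.43-0j), (0.69-0j), (-0.43+0j)], [0.05+0.00j, (0.04-0j), -0.25+0.00j, (-0.4+0j), 0.25-0.00j], [-0.22-0.00j, -0.21+0.00j, 1.22-0.00j, (1.95-0j), -1.22+0.00j]]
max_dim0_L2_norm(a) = 4.48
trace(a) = 5.20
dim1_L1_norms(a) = [5.39, 11.91, 5.82, 7.33, 9.15]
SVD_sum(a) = [[0.01, -0.04, 0.01, 0.02, 0.05], [-0.35, 2.40, -0.83, -1.12, -2.78], [-0.06, 0.45, -0.15, -0.21, -0.52], [0.21, -1.47, 0.51, 0.68, 1.70], [0.34, -2.33, 0.80, 1.09, 2.7]] + [[-0.11, 0.03, -0.28, 0.26, 0.01],[-1.07, 0.24, -2.63, 2.47, 0.13],[0.51, -0.11, 1.25, -1.17, -0.06],[-0.71, 0.16, -1.74, 1.63, 0.09],[-0.56, 0.12, -1.38, 1.29, 0.07]] + [[-2.24, -0.76, 0.20, -0.68, -0.16], [-0.32, -0.11, 0.03, -0.1, -0.02], [-1.7, -0.57, 0.15, -0.51, -0.12], [0.24, 0.08, -0.02, 0.07, 0.02], [-0.77, -0.26, 0.07, -0.23, -0.05]] + [[0.07, 0.16, -0.72, -0.78, 0.66],  [-0.03, -0.07, 0.30, 0.33, -0.28],  [-0.04, -0.09, 0.38, 0.41, -0.35],  [0.08, 0.18, -0.78, -0.85, 0.72],  [-0.09, -0.2, 0.89, 0.97, -0.82]] + [[-0.01, 0.03, 0.01, 0.01, 0.02], [0.00, -0.00, -0.0, -0.0, -0.00], [0.02, -0.04, -0.02, -0.01, -0.03], [0.02, -0.04, -0.02, -0.01, -0.02], [-0.00, 0.01, 0.01, 0.0, 0.01]]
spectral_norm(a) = 6.05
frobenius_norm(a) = 9.03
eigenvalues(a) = [(4.95+1.06j), (4.95-1.06j), (-3.09+0j), (-0.22+0j), (-1.39+0j)]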